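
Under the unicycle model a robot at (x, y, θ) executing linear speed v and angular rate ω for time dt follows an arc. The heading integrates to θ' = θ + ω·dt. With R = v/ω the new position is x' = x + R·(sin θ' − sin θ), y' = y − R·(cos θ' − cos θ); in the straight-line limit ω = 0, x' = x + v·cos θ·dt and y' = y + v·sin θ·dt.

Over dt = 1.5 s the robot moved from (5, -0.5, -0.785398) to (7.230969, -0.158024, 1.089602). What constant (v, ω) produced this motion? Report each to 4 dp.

v = 1.7500, ω = 1.2500

Δθ = 1.089602 − -0.785398 = 1.875000
ω = Δθ/dt = 1.875000/1.5 = 1.2500
R = Δx/(sin θ' − sin θ) = 1.4000
v = R·ω = 1.4000·1.2500 = 1.7500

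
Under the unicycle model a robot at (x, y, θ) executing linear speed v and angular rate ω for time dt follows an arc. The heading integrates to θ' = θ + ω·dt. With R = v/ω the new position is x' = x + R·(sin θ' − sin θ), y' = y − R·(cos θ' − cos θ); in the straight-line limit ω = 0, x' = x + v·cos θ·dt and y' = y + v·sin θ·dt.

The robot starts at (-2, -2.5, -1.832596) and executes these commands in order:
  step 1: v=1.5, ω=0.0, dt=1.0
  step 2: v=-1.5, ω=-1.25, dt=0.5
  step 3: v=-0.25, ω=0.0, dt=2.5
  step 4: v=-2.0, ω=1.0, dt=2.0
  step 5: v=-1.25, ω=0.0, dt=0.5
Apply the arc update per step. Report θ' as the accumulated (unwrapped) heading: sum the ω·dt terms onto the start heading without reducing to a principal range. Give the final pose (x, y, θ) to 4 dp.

step 1: θ'=-1.8326 (straight) → pose (-2.3882, -3.9489, -1.8326)
step 2: θ'=-2.4576 (R=1.2000) → pose (-1.9874, -3.3294, -2.4576)
step 3: θ'=-2.4576 (straight) → pose (-1.5030, -2.9345, -2.4576)
step 4: θ'=-0.4576 (R=-2.0000) → pose (-1.8832, 0.4099, -0.4576)
step 5: θ'=-0.4576 (straight) → pose (-2.4439, 0.6860, -0.4576)

(-2.4439, 0.6860, -0.4576)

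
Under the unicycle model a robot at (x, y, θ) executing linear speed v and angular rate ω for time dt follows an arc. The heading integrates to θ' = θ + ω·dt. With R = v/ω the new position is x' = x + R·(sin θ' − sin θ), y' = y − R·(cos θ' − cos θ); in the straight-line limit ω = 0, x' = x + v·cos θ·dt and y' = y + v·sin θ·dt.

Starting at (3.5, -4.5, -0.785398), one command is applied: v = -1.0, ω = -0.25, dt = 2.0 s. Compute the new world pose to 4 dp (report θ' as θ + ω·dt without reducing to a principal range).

(2.4902, -2.7977, -1.2854)

θ' = -0.7854 + -0.25·2.0 = -1.2854
R = v/ω = -1.0/-0.25 = 4.0000
x' = 3.5 + 4.0000·(sin -1.2854 − sin -0.7854) = 2.4902
y' = -4.5 − 4.0000·(cos -1.2854 − cos -0.7854) = -2.7977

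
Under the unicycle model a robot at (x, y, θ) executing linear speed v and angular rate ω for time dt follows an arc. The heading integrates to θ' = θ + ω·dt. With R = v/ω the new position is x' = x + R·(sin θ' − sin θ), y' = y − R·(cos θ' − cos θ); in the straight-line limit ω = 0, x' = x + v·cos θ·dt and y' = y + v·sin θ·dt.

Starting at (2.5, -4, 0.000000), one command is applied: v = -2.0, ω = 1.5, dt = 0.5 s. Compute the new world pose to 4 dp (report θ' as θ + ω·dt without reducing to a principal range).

θ' = 0.0000 + 1.5·0.5 = 0.7500
R = v/ω = -2.0/1.5 = -1.3333
x' = 2.5 + -1.3333·(sin 0.7500 − sin 0.0000) = 1.5911
y' = -4 − -1.3333·(cos 0.7500 − cos 0.0000) = -4.3577

(1.5911, -4.3577, 0.7500)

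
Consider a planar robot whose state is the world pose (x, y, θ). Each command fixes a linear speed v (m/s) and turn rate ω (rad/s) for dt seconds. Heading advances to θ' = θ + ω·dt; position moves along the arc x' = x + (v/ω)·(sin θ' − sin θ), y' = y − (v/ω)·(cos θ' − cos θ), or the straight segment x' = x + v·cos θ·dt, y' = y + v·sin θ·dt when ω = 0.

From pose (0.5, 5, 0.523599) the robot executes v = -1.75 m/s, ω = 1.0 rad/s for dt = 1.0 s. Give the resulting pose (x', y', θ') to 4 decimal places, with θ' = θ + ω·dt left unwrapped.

(-0.3731, 3.5670, 1.5236)

θ' = 0.5236 + 1.0·1.0 = 1.5236
R = v/ω = -1.75/1.0 = -1.7500
x' = 0.5 + -1.7500·(sin 1.5236 − sin 0.5236) = -0.3731
y' = 5 − -1.7500·(cos 1.5236 − cos 0.5236) = 3.5670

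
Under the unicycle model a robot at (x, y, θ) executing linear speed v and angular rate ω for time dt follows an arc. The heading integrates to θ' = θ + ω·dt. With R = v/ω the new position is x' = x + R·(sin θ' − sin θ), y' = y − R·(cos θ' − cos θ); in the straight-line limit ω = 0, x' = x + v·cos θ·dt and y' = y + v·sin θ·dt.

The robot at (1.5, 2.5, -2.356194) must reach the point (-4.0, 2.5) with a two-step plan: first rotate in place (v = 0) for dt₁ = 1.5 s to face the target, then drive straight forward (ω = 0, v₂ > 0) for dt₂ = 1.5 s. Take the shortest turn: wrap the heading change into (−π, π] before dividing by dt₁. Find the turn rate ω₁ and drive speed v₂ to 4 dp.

heading to target = atan2(2.5−2.5, -4−1.5) = 3.1416
Δθ = wrap(3.1416 − -2.3562) = -0.7854; ω₁ = Δθ/dt₁ = -0.5236
distance = √((-4−1.5)² + (2.5−2.5)²) = 5.5000; v₂ = distance/dt₂ = 3.6667

ω₁ = -0.5236, v₂ = 3.6667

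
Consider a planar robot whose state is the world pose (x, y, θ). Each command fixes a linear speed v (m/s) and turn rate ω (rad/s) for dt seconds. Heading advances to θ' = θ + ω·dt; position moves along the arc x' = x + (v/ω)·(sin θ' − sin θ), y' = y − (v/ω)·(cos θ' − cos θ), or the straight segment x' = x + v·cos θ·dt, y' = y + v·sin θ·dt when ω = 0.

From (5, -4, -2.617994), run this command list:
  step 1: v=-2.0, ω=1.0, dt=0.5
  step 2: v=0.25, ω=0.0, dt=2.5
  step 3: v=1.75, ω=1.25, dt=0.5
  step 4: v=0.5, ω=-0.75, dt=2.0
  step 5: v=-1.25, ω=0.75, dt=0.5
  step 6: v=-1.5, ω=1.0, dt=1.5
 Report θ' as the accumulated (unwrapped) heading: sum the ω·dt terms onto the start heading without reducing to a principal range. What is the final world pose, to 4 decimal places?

step 1: θ'=-2.1180 (R=-2.0000) → pose (5.7080, -3.3085, -2.1180)
step 2: θ'=-2.1180 (straight) → pose (5.3828, -3.8423, -2.1180)
step 3: θ'=-1.4930 (R=1.4000) → pose (5.1826, -4.6795, -1.4930)
step 4: θ'=-2.9930 (R=-0.6667) → pose (4.6167, -5.3906, -2.9930)
step 5: θ'=-2.6180 (R=-1.6667) → pose (5.2032, -5.1857, -2.6180)
step 6: θ'=-1.1180 (R=-1.5000) → pose (5.8021, -3.2305, -1.1180)

(5.8021, -3.2305, -1.1180)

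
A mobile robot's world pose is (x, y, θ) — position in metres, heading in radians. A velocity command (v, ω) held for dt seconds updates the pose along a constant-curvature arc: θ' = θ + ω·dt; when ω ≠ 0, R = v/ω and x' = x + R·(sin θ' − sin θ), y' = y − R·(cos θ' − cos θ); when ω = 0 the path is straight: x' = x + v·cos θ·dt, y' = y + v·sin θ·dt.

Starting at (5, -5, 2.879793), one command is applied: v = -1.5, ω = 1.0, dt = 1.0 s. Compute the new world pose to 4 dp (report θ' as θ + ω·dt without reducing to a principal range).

θ' = 2.8798 + 1.0·1.0 = 3.8798
R = v/ω = -1.5/1.0 = -1.5000
x' = 5 + -1.5000·(sin 3.8798 − sin 2.8798) = 6.3977
y' = -5 − -1.5000·(cos 3.8798 − cos 2.8798) = -4.6606

(6.3977, -4.6606, 3.8798)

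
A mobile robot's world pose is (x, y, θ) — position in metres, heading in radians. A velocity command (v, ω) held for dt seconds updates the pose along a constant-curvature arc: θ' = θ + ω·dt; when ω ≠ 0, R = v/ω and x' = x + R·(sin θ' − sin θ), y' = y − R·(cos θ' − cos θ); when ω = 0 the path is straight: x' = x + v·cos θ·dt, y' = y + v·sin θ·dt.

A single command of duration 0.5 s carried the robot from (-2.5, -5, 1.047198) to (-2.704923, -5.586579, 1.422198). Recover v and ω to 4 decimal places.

v = -1.2500, ω = 0.7500

Δθ = 1.422198 − 1.047198 = 0.375000
ω = Δθ/dt = 0.375000/0.5 = 0.7500
R = −Δy/(cos θ' − cos θ) = -1.6667
v = R·ω = -1.6667·0.7500 = -1.2500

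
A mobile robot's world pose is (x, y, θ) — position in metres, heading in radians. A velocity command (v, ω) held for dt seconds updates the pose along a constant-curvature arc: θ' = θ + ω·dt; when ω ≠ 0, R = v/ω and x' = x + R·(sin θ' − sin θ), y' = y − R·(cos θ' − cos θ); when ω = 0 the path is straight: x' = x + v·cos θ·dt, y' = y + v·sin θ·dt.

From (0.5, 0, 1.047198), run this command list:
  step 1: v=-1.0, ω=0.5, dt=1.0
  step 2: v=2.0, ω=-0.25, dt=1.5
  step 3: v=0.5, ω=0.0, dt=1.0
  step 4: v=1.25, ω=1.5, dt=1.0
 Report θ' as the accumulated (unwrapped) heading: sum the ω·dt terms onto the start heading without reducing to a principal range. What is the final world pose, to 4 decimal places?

step 1: θ'=1.5472 (R=-2.0000) → pose (0.2326, -0.9528, 1.5472)
step 2: θ'=1.1722 (R=-8.0000) → pose (0.8575, 1.9634, 1.1722)
step 3: θ'=1.1722 (straight) → pose (1.0516, 2.4242, 1.1722)
step 4: θ'=2.6722 (R=0.8333) → pose (0.6605, 3.4909, 2.6722)

(0.6605, 3.4909, 2.6722)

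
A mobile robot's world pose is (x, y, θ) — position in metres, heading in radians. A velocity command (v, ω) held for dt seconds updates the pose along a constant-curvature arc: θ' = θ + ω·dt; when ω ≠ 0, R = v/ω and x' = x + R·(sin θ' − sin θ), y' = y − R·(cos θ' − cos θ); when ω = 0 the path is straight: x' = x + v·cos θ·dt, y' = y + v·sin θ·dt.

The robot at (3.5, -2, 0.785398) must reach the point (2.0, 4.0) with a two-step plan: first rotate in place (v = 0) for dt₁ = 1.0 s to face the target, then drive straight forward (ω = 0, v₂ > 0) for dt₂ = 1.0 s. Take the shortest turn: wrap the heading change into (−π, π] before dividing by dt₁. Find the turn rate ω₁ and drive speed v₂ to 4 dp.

ω₁ = 1.0304, v₂ = 6.1847

heading to target = atan2(4−-2, 2−3.5) = 1.8158
Δθ = wrap(1.8158 − 0.7854) = 1.0304; ω₁ = Δθ/dt₁ = 1.0304
distance = √((2−3.5)² + (4−-2)²) = 6.1847; v₂ = distance/dt₂ = 6.1847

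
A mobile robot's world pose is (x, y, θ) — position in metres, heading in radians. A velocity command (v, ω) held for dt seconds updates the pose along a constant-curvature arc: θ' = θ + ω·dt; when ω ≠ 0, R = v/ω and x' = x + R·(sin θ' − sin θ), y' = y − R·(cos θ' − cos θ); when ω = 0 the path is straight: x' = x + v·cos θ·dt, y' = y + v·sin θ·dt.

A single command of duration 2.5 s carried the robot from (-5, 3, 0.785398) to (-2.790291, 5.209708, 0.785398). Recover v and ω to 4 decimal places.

Δθ = 0.785398 − 0.785398 = 0.000000
ω = Δθ/dt = 0.000000/2.5 = 0.0000
ω = 0 → v = (Δx·cos θ + Δy·sin θ)/dt = 1.2500

v = 1.2500, ω = 0.0000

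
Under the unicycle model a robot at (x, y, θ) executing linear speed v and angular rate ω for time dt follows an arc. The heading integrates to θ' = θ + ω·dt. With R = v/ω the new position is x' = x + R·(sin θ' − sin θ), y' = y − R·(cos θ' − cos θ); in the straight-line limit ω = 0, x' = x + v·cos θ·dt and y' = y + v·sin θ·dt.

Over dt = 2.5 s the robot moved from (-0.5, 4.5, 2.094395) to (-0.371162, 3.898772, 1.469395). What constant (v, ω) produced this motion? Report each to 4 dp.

v = -0.2500, ω = -0.2500

Δθ = 1.469395 − 2.094395 = -0.625000
ω = Δθ/dt = -0.625000/2.5 = -0.2500
R = −Δy/(cos θ' − cos θ) = 1.0000
v = R·ω = 1.0000·-0.2500 = -0.2500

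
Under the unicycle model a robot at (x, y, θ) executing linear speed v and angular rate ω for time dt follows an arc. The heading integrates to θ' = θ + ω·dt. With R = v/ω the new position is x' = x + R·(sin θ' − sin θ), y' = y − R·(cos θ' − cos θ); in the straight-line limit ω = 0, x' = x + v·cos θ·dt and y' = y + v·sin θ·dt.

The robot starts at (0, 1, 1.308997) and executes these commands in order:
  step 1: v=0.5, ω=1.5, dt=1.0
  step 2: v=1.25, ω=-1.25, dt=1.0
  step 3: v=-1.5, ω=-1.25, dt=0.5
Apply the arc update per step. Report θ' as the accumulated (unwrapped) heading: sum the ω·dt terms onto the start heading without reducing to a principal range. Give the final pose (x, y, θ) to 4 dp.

(-1.1217, 1.6589, 0.9340)

step 1: θ'=2.8090 (R=0.3333) → pose (-0.2131, 1.4013, 2.8090)
step 2: θ'=1.5590 (R=-1.0000) → pose (-0.8866, 2.3583, 1.5590)
step 3: θ'=0.9340 (R=1.2000) → pose (-1.1217, 1.6589, 0.9340)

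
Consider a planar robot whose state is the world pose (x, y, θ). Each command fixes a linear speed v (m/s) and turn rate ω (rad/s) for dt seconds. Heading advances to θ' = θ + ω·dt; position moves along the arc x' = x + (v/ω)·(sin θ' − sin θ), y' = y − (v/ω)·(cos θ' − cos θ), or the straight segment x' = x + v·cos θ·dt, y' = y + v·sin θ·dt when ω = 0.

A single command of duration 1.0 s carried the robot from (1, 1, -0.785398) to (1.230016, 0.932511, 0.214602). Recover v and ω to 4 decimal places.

v = 0.2500, ω = 1.0000

Δθ = 0.214602 − -0.785398 = 1.000000
ω = Δθ/dt = 1.000000/1.0 = 1.0000
R = Δx/(sin θ' − sin θ) = 0.2500
v = R·ω = 0.2500·1.0000 = 0.2500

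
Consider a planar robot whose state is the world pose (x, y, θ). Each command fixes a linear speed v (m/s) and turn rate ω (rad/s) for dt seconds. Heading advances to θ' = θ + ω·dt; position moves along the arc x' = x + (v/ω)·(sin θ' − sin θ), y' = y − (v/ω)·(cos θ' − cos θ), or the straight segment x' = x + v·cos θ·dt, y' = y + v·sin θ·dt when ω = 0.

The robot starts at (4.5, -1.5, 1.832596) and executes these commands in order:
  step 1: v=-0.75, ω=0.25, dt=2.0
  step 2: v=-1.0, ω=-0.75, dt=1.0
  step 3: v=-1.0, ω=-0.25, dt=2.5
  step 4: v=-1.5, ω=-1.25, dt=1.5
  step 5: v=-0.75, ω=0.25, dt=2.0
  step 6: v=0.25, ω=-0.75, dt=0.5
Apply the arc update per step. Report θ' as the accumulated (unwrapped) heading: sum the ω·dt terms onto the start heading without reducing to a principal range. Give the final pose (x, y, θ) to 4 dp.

(1.8691, -5.2387, -0.7924)

step 1: θ'=2.3326 (R=-3.0000) → pose (5.2270, -2.7942, 2.3326)
step 2: θ'=1.5826 (R=1.3333) → pose (5.5954, -3.6988, 1.5826)
step 3: θ'=0.9576 (R=4.0000) → pose (4.8670, -6.0479, 0.9576)
step 4: θ'=-0.9174 (R=1.2000) → pose (2.9328, -6.0868, -0.9174)
step 5: θ'=-0.4174 (R=-3.0000) → pose (1.7668, -5.1680, -0.4174)
step 6: θ'=-0.7924 (R=-0.3333) → pose (1.8691, -5.2387, -0.7924)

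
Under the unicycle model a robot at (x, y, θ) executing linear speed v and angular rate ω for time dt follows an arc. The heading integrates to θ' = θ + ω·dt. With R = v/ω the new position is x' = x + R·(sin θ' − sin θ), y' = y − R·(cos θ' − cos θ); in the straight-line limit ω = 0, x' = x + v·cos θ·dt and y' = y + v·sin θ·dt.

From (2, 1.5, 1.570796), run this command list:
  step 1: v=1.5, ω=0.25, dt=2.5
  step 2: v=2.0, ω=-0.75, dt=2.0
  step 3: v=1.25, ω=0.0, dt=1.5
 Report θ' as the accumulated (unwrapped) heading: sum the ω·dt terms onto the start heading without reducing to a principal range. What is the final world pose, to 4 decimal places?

(2.7582, 9.8195, 0.6958)

step 1: θ'=2.1958 (R=6.0000) → pose (0.8658, 5.0106, 2.1958)
step 2: θ'=0.6958 (R=-2.6667) → pose (1.3190, 8.6176, 0.6958)
step 3: θ'=0.6958 (straight) → pose (2.7582, 9.8195, 0.6958)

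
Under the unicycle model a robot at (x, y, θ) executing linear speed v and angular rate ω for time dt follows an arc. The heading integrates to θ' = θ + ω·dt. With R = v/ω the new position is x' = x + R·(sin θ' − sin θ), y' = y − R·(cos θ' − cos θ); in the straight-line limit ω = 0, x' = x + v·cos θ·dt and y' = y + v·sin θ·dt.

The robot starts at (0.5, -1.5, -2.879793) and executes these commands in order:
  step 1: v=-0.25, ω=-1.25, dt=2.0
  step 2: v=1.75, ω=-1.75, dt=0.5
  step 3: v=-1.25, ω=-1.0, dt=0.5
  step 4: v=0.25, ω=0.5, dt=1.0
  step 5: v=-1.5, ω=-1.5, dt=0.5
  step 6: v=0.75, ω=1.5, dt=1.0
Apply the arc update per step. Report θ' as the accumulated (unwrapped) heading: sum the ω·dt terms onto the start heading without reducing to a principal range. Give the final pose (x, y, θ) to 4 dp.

(1.0962, -1.0866, -5.5048)

step 1: θ'=-5.3798 (R=0.2000) → pose (0.7089, -1.8170, -5.3798)
step 2: θ'=-6.2548 (R=-1.0000) → pose (1.4659, -1.4363, -6.2548)
step 3: θ'=-6.7548 (R=1.2500) → pose (0.8625, -1.3004, -6.7548)
step 4: θ'=-6.2548 (R=0.5000) → pose (1.1039, -1.3548, -6.2548)
step 5: θ'=-7.0048 (R=1.0000) → pose (0.4149, -1.1059, -7.0048)
step 6: θ'=-5.5048 (R=0.5000) → pose (1.0962, -1.0866, -5.5048)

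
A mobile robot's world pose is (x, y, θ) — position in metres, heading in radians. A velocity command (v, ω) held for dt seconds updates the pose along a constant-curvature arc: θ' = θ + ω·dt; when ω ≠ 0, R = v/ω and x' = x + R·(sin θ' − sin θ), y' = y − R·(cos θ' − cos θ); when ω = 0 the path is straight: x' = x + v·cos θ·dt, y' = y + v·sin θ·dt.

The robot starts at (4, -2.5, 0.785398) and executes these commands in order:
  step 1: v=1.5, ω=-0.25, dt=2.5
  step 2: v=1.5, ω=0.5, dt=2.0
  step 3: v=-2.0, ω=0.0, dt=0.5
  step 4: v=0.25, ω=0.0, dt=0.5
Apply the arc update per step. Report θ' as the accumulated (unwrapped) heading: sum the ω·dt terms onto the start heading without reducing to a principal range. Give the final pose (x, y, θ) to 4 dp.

step 1: θ'=0.1604 (R=-6.0000) → pose (7.2844, -0.8197, 0.1604)
step 2: θ'=1.1604 (R=3.0000) → pose (9.5561, 0.9449, 1.1604)
step 3: θ'=1.1604 (straight) → pose (9.1572, 0.0279, 1.1604)
step 4: θ'=1.1604 (straight) → pose (9.2070, 0.1426, 1.1604)

(9.2070, 0.1426, 1.1604)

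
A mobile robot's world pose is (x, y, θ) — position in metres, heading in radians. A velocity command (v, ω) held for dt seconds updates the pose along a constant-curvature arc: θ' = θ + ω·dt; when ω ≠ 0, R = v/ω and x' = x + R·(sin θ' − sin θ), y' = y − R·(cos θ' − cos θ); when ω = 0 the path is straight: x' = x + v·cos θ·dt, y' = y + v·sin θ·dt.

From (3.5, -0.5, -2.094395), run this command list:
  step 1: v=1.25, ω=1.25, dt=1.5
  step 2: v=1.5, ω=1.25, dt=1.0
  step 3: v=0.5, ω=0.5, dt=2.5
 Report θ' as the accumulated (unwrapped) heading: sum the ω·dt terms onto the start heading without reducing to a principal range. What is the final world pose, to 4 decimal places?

step 1: θ'=-0.2194 (R=1.0000) → pose (4.1484, -1.9760, -0.2194)
step 2: θ'=1.0306 (R=1.2000) → pose (5.4387, -1.4220, 1.0306)
step 3: θ'=2.2806 (R=1.0000) → pose (5.3396, -0.2560, 2.2806)

(5.3396, -0.2560, 2.2806)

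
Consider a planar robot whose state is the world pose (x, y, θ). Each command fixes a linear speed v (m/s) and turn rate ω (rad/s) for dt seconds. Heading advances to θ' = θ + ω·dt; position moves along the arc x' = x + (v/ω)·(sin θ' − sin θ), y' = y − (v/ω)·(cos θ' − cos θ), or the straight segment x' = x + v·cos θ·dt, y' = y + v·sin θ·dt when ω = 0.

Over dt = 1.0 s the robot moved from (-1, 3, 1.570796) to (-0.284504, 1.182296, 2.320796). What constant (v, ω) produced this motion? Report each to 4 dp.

v = -2.0000, ω = 0.7500

Δθ = 2.320796 − 1.570796 = 0.750000
ω = Δθ/dt = 0.750000/1.0 = 0.7500
R = −Δy/(cos θ' − cos θ) = -2.6667
v = R·ω = -2.6667·0.7500 = -2.0000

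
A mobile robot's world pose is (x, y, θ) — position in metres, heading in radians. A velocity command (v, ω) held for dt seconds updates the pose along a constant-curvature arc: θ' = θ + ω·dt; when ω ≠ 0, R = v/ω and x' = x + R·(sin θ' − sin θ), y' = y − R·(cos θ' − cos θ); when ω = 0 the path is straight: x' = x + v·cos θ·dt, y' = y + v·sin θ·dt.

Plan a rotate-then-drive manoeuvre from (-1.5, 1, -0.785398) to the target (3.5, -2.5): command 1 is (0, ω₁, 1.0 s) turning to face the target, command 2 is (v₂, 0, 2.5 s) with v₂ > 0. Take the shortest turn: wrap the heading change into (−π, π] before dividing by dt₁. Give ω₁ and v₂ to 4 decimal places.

ω₁ = 0.1747, v₂ = 2.4413

heading to target = atan2(-2.5−1, 3.5−-1.5) = -0.6107
Δθ = wrap(-0.6107 − -0.7854) = 0.1747; ω₁ = Δθ/dt₁ = 0.1747
distance = √((3.5−-1.5)² + (-2.5−1)²) = 6.1033; v₂ = distance/dt₂ = 2.4413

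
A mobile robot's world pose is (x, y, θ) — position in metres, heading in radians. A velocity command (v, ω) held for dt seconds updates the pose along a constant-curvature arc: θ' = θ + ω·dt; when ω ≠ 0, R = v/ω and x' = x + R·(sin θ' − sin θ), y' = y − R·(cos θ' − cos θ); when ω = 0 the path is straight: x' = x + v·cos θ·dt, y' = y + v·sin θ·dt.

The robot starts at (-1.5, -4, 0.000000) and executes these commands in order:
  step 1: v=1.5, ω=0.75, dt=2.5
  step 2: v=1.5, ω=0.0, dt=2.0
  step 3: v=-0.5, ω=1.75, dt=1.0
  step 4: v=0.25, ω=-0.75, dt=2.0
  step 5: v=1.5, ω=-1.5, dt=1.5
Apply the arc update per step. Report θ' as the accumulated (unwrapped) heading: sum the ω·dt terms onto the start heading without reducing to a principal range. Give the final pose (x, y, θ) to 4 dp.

step 1: θ'=1.8750 (R=2.0000) → pose (0.4082, -1.4009, 1.8750)
step 2: θ'=1.8750 (straight) → pose (-0.4904, 1.4613, 1.8750)
step 3: θ'=3.6250 (R=-0.2857) → pose (-0.0850, 1.2939, 3.6250)
step 4: θ'=2.1250 (R=-0.3333) → pose (-0.5234, 1.4136, 2.1250)
step 5: θ'=-0.1250 (R=-1.0000) → pose (0.4516, 2.9321, -0.1250)

(0.4516, 2.9321, -0.1250)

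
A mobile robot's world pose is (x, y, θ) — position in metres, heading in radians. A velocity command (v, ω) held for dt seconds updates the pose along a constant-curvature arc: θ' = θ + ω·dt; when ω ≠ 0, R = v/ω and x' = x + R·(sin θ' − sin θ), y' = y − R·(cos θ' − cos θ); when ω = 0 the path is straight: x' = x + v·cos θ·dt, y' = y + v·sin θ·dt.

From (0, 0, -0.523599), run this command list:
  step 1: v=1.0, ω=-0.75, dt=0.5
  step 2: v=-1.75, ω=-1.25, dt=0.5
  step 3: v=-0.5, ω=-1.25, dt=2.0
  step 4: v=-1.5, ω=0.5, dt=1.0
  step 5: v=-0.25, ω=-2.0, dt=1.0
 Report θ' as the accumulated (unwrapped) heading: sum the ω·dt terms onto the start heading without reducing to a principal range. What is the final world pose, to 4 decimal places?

(2.0191, -0.3291, -5.5236)

step 1: θ'=-0.8986 (R=-1.3333) → pose (0.3766, -0.3244, -0.8986)
step 2: θ'=-1.5236 (R=1.4000) → pose (0.0736, 0.4813, -1.5236)
step 3: θ'=-4.0236 (R=0.4000) → pose (0.7820, 0.7544, -4.0236)
step 4: θ'=-3.5236 (R=-3.0000) → pose (1.9797, -0.1225, -3.5236)
step 5: θ'=-5.5236 (R=0.1250) → pose (2.0191, -0.3291, -5.5236)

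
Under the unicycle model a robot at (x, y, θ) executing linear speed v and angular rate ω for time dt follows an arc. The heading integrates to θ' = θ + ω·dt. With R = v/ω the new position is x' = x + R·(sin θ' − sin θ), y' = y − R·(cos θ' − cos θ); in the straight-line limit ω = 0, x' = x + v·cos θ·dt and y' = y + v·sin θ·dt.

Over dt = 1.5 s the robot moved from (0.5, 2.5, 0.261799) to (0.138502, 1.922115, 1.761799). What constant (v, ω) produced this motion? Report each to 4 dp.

Δθ = 1.761799 − 0.261799 = 1.500000
ω = Δθ/dt = 1.500000/1.5 = 1.0000
R = −Δy/(cos θ' − cos θ) = -0.5000
v = R·ω = -0.5000·1.0000 = -0.5000

v = -0.5000, ω = 1.0000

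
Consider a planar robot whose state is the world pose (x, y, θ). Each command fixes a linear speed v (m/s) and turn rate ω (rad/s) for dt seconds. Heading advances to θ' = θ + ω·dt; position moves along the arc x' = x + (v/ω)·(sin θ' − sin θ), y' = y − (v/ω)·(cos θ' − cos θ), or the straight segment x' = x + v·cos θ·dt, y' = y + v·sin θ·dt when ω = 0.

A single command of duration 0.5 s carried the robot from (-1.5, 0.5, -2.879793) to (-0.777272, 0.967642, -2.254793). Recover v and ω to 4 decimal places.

Δθ = -2.254793 − -2.879793 = 0.625000
ω = Δθ/dt = 0.625000/0.5 = 1.2500
R = Δx/(sin θ' − sin θ) = -1.4000
v = R·ω = -1.4000·1.2500 = -1.7500

v = -1.7500, ω = 1.2500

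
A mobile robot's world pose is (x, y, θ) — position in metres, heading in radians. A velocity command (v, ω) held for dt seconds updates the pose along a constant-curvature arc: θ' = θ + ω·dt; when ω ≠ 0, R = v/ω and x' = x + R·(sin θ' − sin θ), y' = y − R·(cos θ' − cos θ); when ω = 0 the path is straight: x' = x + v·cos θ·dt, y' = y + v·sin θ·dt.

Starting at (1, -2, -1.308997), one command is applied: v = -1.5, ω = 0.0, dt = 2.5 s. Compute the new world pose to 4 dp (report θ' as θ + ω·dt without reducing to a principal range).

(0.0294, 1.6222, -1.3090)

θ' = -1.3090 + 0.0·2.5 = -1.3090
ω = 0 → straight: x' = 1 + -1.5·cos(-1.3090)·2.5 = 0.0294
y' = -2 + -1.5·sin(-1.3090)·2.5 = 1.6222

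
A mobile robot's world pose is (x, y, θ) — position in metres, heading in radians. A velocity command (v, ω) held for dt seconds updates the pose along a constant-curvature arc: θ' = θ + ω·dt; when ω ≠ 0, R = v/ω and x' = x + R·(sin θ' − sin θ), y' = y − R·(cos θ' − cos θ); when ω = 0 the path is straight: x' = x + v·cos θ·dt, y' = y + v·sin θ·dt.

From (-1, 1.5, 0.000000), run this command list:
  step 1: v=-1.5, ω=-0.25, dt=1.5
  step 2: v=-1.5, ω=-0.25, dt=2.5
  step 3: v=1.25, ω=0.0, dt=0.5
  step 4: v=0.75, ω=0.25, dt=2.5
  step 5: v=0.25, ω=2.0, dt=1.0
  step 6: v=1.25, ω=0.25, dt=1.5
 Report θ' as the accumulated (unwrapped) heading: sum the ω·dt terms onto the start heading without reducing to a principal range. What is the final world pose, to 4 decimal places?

step 1: θ'=-0.3750 (R=6.0000) → pose (-3.1976, 1.9170, -0.3750)
step 2: θ'=-1.0000 (R=6.0000) → pose (-6.0488, 4.2582, -1.0000)
step 3: θ'=-1.0000 (straight) → pose (-5.7111, 3.7323, -1.0000)
step 4: θ'=-0.3750 (R=3.0000) → pose (-4.2855, 2.5617, -0.3750)
step 5: θ'=1.6250 (R=0.1250) → pose (-4.1149, 2.6847, 1.6250)
step 6: θ'=2.0000 (R=5.0000) → pose (-4.5611, 4.4946, 2.0000)

(-4.5611, 4.4946, 2.0000)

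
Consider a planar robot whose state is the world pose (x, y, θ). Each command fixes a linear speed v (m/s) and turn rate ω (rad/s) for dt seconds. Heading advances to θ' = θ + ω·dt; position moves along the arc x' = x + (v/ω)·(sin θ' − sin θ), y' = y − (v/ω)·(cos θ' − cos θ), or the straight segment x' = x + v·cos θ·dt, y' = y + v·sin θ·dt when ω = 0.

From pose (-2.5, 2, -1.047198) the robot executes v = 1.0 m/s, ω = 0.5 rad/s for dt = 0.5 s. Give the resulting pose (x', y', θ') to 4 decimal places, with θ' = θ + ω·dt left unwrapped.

(-2.1988, 1.6026, -0.7972)

θ' = -1.0472 + 0.5·0.5 = -0.7972
R = v/ω = 1.0/0.5 = 2.0000
x' = -2.5 + 2.0000·(sin -0.7972 − sin -1.0472) = -2.1988
y' = 2 − 2.0000·(cos -0.7972 − cos -1.0472) = 1.6026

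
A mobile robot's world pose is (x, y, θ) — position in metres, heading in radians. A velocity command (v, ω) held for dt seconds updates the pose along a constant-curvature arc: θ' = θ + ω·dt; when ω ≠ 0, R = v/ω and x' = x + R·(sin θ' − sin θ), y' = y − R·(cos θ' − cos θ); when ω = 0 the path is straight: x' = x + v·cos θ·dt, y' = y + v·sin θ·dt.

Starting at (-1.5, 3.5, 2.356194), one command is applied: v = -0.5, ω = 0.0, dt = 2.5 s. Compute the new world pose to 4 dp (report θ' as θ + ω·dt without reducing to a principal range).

(-0.6161, 2.6161, 2.3562)

θ' = 2.3562 + 0.0·2.5 = 2.3562
ω = 0 → straight: x' = -1.5 + -0.5·cos(2.3562)·2.5 = -0.6161
y' = 3.5 + -0.5·sin(2.3562)·2.5 = 2.6161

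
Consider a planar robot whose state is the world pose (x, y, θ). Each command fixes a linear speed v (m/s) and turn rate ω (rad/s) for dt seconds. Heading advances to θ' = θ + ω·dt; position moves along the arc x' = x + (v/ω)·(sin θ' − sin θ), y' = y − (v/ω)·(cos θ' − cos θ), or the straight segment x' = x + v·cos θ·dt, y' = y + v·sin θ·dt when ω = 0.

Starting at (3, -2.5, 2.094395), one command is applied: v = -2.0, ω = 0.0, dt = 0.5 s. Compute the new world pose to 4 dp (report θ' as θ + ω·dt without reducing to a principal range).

θ' = 2.0944 + 0.0·0.5 = 2.0944
ω = 0 → straight: x' = 3 + -2.0·cos(2.0944)·0.5 = 3.5000
y' = -2.5 + -2.0·sin(2.0944)·0.5 = -3.3660

(3.5000, -3.3660, 2.0944)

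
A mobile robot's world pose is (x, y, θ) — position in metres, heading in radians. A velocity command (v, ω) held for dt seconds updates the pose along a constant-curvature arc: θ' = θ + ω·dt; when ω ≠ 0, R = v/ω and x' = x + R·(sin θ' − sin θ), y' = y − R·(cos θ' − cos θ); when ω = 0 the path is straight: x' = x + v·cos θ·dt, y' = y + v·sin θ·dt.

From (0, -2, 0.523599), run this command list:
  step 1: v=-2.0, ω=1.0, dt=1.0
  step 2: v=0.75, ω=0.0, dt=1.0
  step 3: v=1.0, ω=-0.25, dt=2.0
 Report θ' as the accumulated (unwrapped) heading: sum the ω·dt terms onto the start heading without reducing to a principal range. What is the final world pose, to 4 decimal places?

step 1: θ'=1.5236 (R=-2.0000) → pose (-0.9978, -3.6377, 1.5236)
step 2: θ'=1.5236 (straight) → pose (-0.9624, -2.8885, 1.5236)
step 3: θ'=1.0236 (R=-4.0000) → pose (-0.3828, -0.9961, 1.0236)

(-0.3828, -0.9961, 1.0236)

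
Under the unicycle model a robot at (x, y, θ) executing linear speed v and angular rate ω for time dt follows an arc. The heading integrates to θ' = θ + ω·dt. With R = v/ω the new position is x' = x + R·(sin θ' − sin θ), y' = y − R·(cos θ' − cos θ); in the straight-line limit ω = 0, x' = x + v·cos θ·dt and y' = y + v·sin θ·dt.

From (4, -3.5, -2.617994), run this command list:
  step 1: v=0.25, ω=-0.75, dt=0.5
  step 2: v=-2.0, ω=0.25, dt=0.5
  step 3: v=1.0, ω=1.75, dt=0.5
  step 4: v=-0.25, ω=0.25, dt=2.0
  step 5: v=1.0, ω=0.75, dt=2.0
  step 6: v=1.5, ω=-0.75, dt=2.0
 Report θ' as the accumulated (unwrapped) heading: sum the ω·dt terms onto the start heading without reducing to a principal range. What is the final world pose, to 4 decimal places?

step 1: θ'=-2.9930 (R=-0.3333) → pose (3.8827, -3.5410, -2.9930)
step 2: θ'=-2.8680 (R=-8.0000) → pose (4.8598, -3.3316, -2.8680)
step 3: θ'=-1.9930 (R=0.5714) → pose (4.4930, -3.6476, -1.9930)
step 4: θ'=-1.4930 (R=-1.0000) → pose (4.5778, -3.1601, -1.4930)
step 5: θ'=0.0070 (R=1.3333) → pose (5.9164, -4.3898, 0.0070)
step 6: θ'=-1.4930 (R=-2.0000) → pose (7.9244, -6.2343, -1.4930)

(7.9244, -6.2343, -1.4930)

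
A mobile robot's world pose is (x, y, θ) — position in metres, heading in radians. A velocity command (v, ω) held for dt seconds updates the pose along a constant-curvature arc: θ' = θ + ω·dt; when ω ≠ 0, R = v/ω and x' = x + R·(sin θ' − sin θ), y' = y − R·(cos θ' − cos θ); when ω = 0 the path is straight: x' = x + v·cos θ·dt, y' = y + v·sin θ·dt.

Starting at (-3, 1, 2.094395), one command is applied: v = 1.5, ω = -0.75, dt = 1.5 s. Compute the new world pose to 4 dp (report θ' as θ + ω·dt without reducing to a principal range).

θ' = 2.0944 + -0.75·1.5 = 0.9694
R = v/ω = 1.5/-0.75 = -2.0000
x' = -3 + -2.0000·(sin 0.9694 − sin 2.0944) = -2.9170
y' = 1 − -2.0000·(cos 0.9694 − cos 2.0944) = 3.1316

(-2.9170, 3.1316, 0.9694)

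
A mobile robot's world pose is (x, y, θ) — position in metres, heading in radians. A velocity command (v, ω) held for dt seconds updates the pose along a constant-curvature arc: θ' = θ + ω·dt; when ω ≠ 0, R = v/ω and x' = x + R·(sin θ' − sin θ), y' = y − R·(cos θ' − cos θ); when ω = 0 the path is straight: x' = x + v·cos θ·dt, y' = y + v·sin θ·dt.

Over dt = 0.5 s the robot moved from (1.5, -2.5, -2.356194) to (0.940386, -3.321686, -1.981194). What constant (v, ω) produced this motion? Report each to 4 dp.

Δθ = -1.981194 − -2.356194 = 0.375000
ω = Δθ/dt = 0.375000/0.5 = 0.7500
R = −Δy/(cos θ' − cos θ) = 2.6667
v = R·ω = 2.6667·0.7500 = 2.0000

v = 2.0000, ω = 0.7500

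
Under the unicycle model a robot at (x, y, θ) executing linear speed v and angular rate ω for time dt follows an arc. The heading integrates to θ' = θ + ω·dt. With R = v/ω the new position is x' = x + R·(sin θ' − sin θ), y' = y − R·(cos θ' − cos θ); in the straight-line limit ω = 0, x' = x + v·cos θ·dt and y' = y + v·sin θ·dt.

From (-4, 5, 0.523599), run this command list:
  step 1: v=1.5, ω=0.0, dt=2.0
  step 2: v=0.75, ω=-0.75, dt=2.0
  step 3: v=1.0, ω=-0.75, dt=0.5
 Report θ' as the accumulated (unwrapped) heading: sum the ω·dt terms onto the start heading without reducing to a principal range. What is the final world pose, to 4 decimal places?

step 1: θ'=0.5236 (straight) → pose (-1.4019, 6.5000, 0.5236)
step 2: θ'=-0.9764 (R=-1.0000) → pose (-0.0734, 6.1940, -0.9764)
step 3: θ'=-1.3514 (R=-1.3333) → pose (0.1233, 5.7375, -1.3514)

(0.1233, 5.7375, -1.3514)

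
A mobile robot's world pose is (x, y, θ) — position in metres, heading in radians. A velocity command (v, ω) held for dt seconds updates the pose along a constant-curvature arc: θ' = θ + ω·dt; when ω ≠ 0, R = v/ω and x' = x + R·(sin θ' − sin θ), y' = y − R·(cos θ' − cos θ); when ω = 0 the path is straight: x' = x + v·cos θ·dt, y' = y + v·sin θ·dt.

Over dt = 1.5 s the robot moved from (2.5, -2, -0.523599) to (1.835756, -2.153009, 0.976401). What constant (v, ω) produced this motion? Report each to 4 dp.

Δθ = 0.976401 − -0.523599 = 1.500000
ω = Δθ/dt = 1.500000/1.5 = 1.0000
R = Δx/(sin θ' − sin θ) = -0.5000
v = R·ω = -0.5000·1.0000 = -0.5000

v = -0.5000, ω = 1.0000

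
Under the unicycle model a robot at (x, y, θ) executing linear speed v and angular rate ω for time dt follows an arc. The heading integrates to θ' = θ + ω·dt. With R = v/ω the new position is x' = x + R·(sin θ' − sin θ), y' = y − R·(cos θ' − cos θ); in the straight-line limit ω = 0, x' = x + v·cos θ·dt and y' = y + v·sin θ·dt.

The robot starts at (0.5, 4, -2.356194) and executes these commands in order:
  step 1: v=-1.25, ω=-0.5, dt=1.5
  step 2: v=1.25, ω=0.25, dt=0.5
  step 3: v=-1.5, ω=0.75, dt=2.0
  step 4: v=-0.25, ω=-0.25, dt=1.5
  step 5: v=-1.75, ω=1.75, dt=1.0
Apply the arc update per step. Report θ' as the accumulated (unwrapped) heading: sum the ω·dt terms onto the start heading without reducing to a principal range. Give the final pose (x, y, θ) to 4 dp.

(2.4131, 8.4698, -0.1062)

step 1: θ'=-3.1062 (R=2.5000) → pose (2.1793, 4.7307, -3.1062)
step 2: θ'=-2.9812 (R=5.0000) → pose (1.5577, 4.6696, -2.9812)
step 3: θ'=-1.4812 (R=-2.0000) → pose (3.2302, 6.8229, -1.4812)
step 4: θ'=-1.8562 (R=1.0000) → pose (3.2667, 7.1939, -1.8562)
step 5: θ'=-0.1062 (R=-1.0000) → pose (2.4131, 8.4698, -0.1062)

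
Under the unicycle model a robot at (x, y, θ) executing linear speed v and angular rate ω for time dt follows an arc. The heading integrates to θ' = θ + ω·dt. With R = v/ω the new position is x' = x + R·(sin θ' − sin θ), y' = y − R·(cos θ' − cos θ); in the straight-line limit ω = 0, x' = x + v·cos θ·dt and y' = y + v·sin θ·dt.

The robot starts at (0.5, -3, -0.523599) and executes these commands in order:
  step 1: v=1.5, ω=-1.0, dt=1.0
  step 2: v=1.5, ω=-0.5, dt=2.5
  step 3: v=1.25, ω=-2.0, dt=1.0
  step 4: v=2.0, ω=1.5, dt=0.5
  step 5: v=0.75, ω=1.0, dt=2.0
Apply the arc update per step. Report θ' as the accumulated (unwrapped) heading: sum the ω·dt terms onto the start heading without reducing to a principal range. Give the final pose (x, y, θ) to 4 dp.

(-3.0727, -5.7671, -2.0236)

step 1: θ'=-1.5236 (R=-1.5000) → pose (1.2483, -4.2283, -1.5236)
step 2: θ'=-2.7736 (R=-3.0000) → pose (-0.6691, -7.1690, -2.7736)
step 3: θ'=-4.7736 (R=-0.6250) → pose (-1.5178, -6.5476, -4.7736)
step 4: θ'=-4.0236 (R=1.3333) → pose (-1.8192, -5.6185, -4.0236)
step 5: θ'=-2.0236 (R=0.7500) → pose (-3.0727, -5.7671, -2.0236)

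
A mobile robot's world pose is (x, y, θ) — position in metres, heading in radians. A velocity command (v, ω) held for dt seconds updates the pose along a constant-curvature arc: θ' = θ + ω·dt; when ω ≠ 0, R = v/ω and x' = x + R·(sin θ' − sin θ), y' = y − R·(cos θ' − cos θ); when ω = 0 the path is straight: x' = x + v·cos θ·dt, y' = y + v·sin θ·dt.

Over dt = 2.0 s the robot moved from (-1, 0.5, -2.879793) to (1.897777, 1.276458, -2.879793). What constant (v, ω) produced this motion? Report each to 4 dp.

v = -1.5000, ω = 0.0000

Δθ = -2.879793 − -2.879793 = 0.000000
ω = Δθ/dt = 0.000000/2.0 = 0.0000
ω = 0 → v = (Δx·cos θ + Δy·sin θ)/dt = -1.5000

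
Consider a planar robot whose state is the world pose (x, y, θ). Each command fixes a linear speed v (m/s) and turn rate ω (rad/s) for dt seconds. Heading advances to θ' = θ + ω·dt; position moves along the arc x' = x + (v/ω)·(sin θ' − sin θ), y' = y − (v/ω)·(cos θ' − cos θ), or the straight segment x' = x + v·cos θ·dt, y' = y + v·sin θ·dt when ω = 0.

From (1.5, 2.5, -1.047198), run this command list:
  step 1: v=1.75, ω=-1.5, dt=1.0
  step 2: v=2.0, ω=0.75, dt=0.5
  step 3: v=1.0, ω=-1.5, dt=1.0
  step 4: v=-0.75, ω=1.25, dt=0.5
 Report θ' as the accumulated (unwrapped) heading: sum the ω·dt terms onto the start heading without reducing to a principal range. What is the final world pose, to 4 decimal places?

step 1: θ'=-2.5472 (R=-1.1667) → pose (1.1430, 0.9501, -2.5472)
step 2: θ'=-2.1722 (R=2.6667) → pose (0.4375, 0.2496, -2.1722)
step 3: θ'=-3.6722 (R=-0.6667) → pose (-0.4495, 0.0518, -3.6722)
step 4: θ'=-3.0472 (R=-0.6000) → pose (-0.0893, -0.0280, -3.0472)

(-0.0893, -0.0280, -3.0472)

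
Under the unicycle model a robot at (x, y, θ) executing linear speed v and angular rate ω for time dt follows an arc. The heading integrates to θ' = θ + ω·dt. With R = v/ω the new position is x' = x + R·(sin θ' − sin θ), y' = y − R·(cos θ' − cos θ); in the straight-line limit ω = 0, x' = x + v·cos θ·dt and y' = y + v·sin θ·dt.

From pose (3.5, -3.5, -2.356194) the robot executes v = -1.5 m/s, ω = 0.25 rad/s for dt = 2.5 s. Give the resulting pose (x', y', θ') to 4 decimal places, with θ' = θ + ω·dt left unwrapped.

θ' = -2.3562 + 0.25·2.5 = -1.7312
R = v/ω = -1.5/0.25 = -6.0000
x' = 3.5 + -6.0000·(sin -1.7312 − sin -2.3562) = 5.1803
y' = -3.5 − -6.0000·(cos -1.7312 − cos -2.3562) = -0.2156

(5.1803, -0.2156, -1.7312)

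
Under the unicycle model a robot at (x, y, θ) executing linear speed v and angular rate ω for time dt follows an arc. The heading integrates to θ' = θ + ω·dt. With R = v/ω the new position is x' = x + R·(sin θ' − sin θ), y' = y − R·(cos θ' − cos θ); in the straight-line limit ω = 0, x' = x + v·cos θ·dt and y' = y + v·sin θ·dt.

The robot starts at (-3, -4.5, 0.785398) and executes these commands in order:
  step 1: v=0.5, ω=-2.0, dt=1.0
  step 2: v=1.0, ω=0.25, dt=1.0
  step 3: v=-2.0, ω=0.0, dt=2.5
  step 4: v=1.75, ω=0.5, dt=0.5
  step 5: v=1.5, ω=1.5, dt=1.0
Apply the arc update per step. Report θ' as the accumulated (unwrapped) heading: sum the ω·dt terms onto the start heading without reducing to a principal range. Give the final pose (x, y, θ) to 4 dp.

step 1: θ'=-1.2146 (R=-0.2500) → pose (-2.5889, -4.5896, -1.2146)
step 2: θ'=-0.9646 (R=4.0000) → pose (-2.1273, -5.4737, -0.9646)
step 3: θ'=-0.9646 (straight) → pose (-4.9760, -1.3646, -0.9646)
step 4: θ'=-0.7146 (R=3.5000) → pose (-4.3932, -2.0143, -0.7146)
step 5: θ'=0.7854 (R=1.0000) → pose (-3.0308, -1.9660, 0.7854)

(-3.0308, -1.9660, 0.7854)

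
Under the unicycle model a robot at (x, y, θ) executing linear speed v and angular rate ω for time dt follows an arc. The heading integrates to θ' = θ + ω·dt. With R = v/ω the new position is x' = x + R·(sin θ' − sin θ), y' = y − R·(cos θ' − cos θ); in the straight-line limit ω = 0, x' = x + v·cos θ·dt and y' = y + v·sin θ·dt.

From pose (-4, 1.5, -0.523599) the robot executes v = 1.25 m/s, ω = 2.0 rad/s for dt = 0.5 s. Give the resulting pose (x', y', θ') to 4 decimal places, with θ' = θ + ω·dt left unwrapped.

θ' = -0.5236 + 2.0·0.5 = 0.4764
R = v/ω = 1.25/2.0 = 0.6250
x' = -4 + 0.6250·(sin 0.4764 − sin -0.5236) = -3.4009
y' = 1.5 − 0.6250·(cos 0.4764 − cos -0.5236) = 1.4859

(-3.4009, 1.4859, 0.4764)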